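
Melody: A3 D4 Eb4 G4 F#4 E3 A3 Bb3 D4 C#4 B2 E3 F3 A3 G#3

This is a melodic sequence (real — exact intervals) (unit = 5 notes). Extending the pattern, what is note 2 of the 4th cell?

The unit is 5 notes. Position-2 pitches of the 3 shown cells: D4, A3, E3.
One more down a 4th gives B2.

B2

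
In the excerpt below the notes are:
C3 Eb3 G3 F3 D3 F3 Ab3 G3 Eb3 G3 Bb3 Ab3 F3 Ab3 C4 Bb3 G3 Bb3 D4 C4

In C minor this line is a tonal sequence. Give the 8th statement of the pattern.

C4 Eb4 G4 F4

Taking 4-note groups, the heads are C3, D3, Eb3, F3, G3: the pattern moves up a 2nd.
Extending up a 2nd: Ab3 → Bb3 → C4.
From C4 the diatonic shape gives C4 Eb4 G4 F4.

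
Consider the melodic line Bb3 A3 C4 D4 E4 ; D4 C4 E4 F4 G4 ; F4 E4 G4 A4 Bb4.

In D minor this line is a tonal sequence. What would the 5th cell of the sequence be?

C5 Bb4 D5 E5 F5

The 5-note cells begin on Bb3, D4, F4 — each up a 3rd from the last.
Carrying on: A4 → C5.
Statement 5 starts on C5 and keeps the same diatonic contour: C5 Bb4 D5 E5 F5.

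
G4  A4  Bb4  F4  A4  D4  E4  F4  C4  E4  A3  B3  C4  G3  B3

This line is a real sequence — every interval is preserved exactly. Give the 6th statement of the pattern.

With a 5-note motive the entries are G4, D4, A3, each down a 4th from the previous.
Continuing the starts: E3 → B2 → F#2.
Statement 6 starts on F#2 and keeps the same exact contour: F#2 G#2 A2 E2 G#2.

F#2 G#2 A2 E2 G#2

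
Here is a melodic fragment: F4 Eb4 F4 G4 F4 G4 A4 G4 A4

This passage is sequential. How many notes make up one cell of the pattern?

There are 9 notes; a 3-note unit gives 3 cells:
F4 Eb4 F4 | G4 F4 G4 | A4 G4 A4
Every group is a transposition up a 2nd of the one before; no shorter unit works.

3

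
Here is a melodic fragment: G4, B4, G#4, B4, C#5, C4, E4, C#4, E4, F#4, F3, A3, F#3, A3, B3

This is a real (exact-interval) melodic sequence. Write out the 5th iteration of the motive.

Eb2 G2 E2 G2 A2

Taking 5-note groups, the heads are G4, C4, F3: the pattern moves down a 5th.
Extending down a 5th: Bb2 → Eb2.
Statement 5 starts on Eb2 and keeps the same exact contour: Eb2 G2 E2 G2 A2.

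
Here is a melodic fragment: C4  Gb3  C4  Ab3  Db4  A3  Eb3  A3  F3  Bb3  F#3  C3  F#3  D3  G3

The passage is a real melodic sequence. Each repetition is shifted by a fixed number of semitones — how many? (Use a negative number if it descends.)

The 5-note cells begin on C4, A3, F#3 — each down a 3rd from the last.
C4 to A3 spans -3 semitones.

-3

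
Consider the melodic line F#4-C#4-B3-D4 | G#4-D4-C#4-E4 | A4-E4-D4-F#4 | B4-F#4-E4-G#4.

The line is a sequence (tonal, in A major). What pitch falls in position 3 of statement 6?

The unit is 4 notes. Position-3 pitches of the 4 shown cells: B3, C#4, D4, E4.
Extending up a 2nd: F#4 → G#4.

G#4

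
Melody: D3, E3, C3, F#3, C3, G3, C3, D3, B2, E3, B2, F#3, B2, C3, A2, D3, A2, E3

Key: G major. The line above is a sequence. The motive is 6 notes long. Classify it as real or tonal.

tonal

Every note is diatonic to G major.
Cell 1 has -4 semitones from note 2 to 3, but cell 2 has -3 — the interval quality changes while the contour stays the same, which is the hallmark of a tonal sequence.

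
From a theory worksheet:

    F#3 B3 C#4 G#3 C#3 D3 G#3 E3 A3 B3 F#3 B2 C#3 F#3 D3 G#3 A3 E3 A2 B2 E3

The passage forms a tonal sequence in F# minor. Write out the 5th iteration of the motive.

B2 E3 F#3 C#3 F#2 G#2 C#3

The 7-note cells begin on F#3, E3, D3 — each down a 2nd from the last.
Continuing the starts: C#3 → B2.
Statement 5 starts on B2 and keeps the same diatonic contour: B2 E3 F#3 C#3 F#2 G#2 C#3.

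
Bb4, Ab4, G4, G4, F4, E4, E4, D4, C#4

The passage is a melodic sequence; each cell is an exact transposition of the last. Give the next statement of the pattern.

C#4 B3 A#3

The 3-note cells begin on Bb4, G4, E4 — each down a 3rd from the last.
So cell 4 is C#4 B3 A#3.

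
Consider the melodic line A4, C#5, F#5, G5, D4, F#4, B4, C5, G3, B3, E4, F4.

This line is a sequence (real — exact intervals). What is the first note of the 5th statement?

F2

Unit = 4 notes; the statements start on A4, D4, G3, moving down a 5th each time.
Continuing: C3 → F2. Statement 5 starts on F2.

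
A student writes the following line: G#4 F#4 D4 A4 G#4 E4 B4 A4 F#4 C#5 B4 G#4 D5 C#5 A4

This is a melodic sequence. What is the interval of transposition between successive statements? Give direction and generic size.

With a 3-note motive the entries are G#4, A4, B4, C#5, D5, each up a 2nd from the previous.
From G#4 to A4: up a 2nd.

up a 2nd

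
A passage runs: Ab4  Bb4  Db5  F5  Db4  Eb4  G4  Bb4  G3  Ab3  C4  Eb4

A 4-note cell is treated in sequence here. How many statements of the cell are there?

3

12 notes in groups of 4 gives 12/4 = 3 statements.
Starts: Ab4, Db4, G3 — each down a 5th.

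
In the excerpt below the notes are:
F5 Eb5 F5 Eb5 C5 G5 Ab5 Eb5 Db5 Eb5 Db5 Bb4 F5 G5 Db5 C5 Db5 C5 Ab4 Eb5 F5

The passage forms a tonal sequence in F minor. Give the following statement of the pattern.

C5 Bb4 C5 Bb4 G4 Db5 Eb5

Unit = 7 notes; the statements start on F5, Eb5, Db5, moving down a 2nd each time.
So cell 4 is C5 Bb4 C5 Bb4 G4 Db5 Eb5.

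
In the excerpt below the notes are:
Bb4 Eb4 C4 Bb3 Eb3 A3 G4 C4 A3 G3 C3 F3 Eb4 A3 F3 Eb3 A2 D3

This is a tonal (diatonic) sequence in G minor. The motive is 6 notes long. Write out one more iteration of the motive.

C4 F3 D3 C3 F2 Bb2

Unit = 6 notes; the statements start on Bb4, G4, Eb4, moving down a 3rd each time.
So cell 4 is C4 F3 D3 C3 F2 Bb2.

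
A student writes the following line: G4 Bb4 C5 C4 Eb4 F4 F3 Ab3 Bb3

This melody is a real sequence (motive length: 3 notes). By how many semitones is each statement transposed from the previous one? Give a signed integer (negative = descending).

The 3-note cells begin on G4, C4, F3 — each down a 5th from the last.
Counting half-steps from G4 to C4: -7.

-7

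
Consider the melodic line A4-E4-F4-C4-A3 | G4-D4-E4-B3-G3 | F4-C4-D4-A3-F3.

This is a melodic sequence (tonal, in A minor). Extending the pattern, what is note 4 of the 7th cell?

With 5-note cells, note 4 of each statement runs C4, B3, A3.
Extending down a 2nd: G3 → F3 → E3 → D3.

D3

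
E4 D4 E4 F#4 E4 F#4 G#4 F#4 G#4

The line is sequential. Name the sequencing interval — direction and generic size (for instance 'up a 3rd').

up a 2nd

Taking 3-note groups, the heads are E4, F#4, G#4: the pattern moves up a 2nd.
From E4 to F#4: up a 2nd.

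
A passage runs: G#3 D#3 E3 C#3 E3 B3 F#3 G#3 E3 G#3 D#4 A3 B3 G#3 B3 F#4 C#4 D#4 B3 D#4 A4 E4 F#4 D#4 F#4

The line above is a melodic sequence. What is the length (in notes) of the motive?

Try groups of 5 (5 cells in 25 notes):
G#3 D#3 E3 C#3 E3 | B3 F#3 G#3 E3 G#3 | D#4 A3 B3 G#3 B3 | F#4 C#4 D#4 B3 D#4 | A4 E4 F#4 D#4 F#4
That's a consistent up a 3rd shift per cell, and no other grouping gives one.

5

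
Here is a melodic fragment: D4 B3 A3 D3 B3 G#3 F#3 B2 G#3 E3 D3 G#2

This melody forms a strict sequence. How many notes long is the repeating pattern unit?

4

12 notes total. Splitting into 3 groups of 4:
D4 B3 A3 D3 | B3 G#3 F#3 B2 | G#3 E3 D3 G#2
Every group is a transposition down a 3rd of the one before; no shorter unit works.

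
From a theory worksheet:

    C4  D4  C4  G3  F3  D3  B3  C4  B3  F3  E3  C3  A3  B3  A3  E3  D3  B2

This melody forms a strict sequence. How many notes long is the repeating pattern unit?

6

18 notes total. Splitting into 3 groups of 6:
C4 D4 C4 G3 F3 D3 | B3 C4 B3 F3 E3 C3 | A3 B3 A3 E3 D3 B2
Each cell is the previous one down a 2nd — so the unit is 6 notes.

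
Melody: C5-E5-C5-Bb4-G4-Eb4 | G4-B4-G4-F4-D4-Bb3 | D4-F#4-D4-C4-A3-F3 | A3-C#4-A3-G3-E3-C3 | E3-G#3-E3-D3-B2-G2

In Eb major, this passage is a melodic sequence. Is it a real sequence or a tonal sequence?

real

Each cell has the same semitone pattern (4, -4, -2, -3, -4) — intervals are preserved exactly.
And E5 lies outside Eb major, so the sequence is real rather than tonal.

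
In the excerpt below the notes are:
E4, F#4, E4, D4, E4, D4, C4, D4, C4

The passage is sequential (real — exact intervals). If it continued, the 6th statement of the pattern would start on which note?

Gb3

Unit = 3 notes; the statements start on E4, D4, C4, moving down a 2nd each time.
Extending the heads down a 2nd: Bb3 → Ab3 → Gb3.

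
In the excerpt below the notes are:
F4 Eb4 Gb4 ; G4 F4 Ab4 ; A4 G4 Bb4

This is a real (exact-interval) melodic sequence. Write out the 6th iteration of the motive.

D#5 C#5 E5

With a 3-note motive the entries are F4, G4, A4, each up a 2nd from the previous.
Extending up a 2nd: B4 → C#5 → D#5.
Statement 6 starts on D#5 and keeps the same exact contour: D#5 C#5 E5.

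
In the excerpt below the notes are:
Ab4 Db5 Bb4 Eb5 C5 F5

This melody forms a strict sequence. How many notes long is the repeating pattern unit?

2

There are 6 notes; a 2-note unit gives 3 cells:
Ab4 Db5 | Bb4 Eb5 | C5 F5
That's a consistent up a 2nd shift per cell, and no other grouping gives one.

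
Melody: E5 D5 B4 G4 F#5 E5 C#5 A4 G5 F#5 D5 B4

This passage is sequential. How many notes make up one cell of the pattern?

4

Try groups of 4 (3 cells in 12 notes):
E5 D5 B4 G4 | F#5 E5 C#5 A4 | G5 F#5 D5 B4
That's a consistent up a 2nd shift per cell, and no other grouping gives one.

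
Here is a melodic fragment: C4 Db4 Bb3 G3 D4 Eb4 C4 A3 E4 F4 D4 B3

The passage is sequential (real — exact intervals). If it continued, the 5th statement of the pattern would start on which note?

Unit = 4 notes; the statements start on C4, D4, E4, moving up a 2nd each time.
Continuing: F#4 → G#4. Statement 5 starts on G#4.

G#4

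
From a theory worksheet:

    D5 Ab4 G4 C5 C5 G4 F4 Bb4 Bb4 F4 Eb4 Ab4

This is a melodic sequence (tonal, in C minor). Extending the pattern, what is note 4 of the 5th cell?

Grouping in 4s, the 4th note of each cell is C5, Bb4, Ab4.
Each moves down a 2nd. Continuing: G4 → F4.

F4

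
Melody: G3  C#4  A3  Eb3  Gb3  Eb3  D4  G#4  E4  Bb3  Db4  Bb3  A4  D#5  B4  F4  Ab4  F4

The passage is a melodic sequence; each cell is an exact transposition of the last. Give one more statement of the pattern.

The 6-note cells begin on G3, D4, A4 — each up a 5th from the last.
So cell 4 is E5 A#5 F#5 C5 Eb5 C5.

E5 A#5 F#5 C5 Eb5 C5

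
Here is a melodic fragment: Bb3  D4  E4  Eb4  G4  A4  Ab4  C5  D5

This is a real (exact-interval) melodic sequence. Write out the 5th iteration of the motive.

The 3-note cells begin on Bb3, Eb4, Ab4 — each up a 4th from the last.
Carrying on: Db5 → Gb5.
Statement 5 starts on Gb5 and keeps the same exact contour: Gb5 Bb5 C6.

Gb5 Bb5 C6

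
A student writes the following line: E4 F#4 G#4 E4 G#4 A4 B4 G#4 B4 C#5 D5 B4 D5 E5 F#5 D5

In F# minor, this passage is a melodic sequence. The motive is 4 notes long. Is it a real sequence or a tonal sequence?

tonal

Every note is diatonic to F# minor.
Cell 1 has +2 semitones from note 1 to 2, but cell 2 has +1 — the interval quality changes while the contour stays the same, which is the hallmark of a tonal sequence.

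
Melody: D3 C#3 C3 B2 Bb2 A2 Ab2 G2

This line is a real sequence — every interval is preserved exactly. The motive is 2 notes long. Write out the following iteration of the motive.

Gb2 F2

With a 2-note motive the entries are D3, C3, Bb2, Ab2, each down a 2nd from the previous.
From Gb2 the exact shape gives Gb2 F2.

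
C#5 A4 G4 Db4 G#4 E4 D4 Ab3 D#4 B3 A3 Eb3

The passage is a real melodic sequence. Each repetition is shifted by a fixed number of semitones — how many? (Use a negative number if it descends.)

-5

With a 4-note motive the entries are C#5, G#4, D#4, each down a 4th from the previous.
C#5→G#4 is 68 − 73 = -5 semitones.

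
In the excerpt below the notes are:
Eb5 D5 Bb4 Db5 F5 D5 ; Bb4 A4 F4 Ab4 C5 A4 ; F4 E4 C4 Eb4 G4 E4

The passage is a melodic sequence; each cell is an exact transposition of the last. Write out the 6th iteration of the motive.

D3 C#3 A2 C3 E3 C#3

With a 6-note motive the entries are Eb5, Bb4, F4, each down a 4th from the previous.
Extending down a 4th: C4 → G3 → D3.
So cell 6 is D3 C#3 A2 C3 E3 C#3.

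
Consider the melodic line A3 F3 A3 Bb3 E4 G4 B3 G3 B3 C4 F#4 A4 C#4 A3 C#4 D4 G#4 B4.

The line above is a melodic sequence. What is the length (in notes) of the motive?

There are 18 notes; a 6-note unit gives 3 cells:
A3 F3 A3 Bb3 E4 G4 | B3 G3 B3 C4 F#4 A4 | C#4 A3 C#4 D4 G#4 B4
Every group is a transposition up a 2nd of the one before; no shorter unit works.

6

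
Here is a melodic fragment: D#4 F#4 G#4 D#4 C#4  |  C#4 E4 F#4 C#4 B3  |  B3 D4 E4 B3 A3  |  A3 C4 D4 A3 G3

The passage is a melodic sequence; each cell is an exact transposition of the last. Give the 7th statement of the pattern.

Eb3 Gb3 Ab3 Eb3 Db3

The 5-note cells begin on D#4, C#4, B3, A3 — each down a 2nd from the last.
Continuing the starts: G3 → F3 → Eb3.
From Eb3 the exact shape gives Eb3 Gb3 Ab3 Eb3 Db3.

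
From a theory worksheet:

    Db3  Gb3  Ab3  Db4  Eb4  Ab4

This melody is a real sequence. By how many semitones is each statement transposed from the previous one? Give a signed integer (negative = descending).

The 2-note cells begin on Db3, Ab3, Eb4 — each up a 5th from the last.
Counting half-steps from Db3 to Ab3: 7.

7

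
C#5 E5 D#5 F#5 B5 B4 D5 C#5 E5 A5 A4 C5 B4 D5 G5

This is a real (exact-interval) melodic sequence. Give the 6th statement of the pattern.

Eb4 Gb4 F4 Ab4 Db5

With a 5-note motive the entries are C#5, B4, A4, each down a 2nd from the previous.
Extending down a 2nd: G4 → F4 → Eb4.
From Eb4 the exact shape gives Eb4 Gb4 F4 Ab4 Db5.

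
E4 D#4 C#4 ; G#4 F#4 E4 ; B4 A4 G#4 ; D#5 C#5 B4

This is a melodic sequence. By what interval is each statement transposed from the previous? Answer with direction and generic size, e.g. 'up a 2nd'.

With a 3-note motive the entries are E4, G#4, B4, D#5, each up a 3rd from the previous.
From E4 to G#4: up a 3rd.

up a 3rd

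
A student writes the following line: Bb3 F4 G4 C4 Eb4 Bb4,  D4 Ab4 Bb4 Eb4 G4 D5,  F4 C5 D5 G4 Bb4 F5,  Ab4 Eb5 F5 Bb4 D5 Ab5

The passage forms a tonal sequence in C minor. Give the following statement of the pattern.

Unit = 6 notes; the statements start on Bb3, D4, F4, Ab4, moving up a 3rd each time.
From C5 the diatonic shape gives C5 G5 Ab5 D5 F5 C6.

C5 G5 Ab5 D5 F5 C6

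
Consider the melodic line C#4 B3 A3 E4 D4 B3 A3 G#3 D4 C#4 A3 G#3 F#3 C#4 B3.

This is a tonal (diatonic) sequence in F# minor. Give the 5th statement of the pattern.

With a 5-note motive the entries are C#4, B3, A3, each down a 2nd from the previous.
Carrying on: G#3 → F#3.
From F#3 the diatonic shape gives F#3 E3 D3 A3 G#3.

F#3 E3 D3 A3 G#3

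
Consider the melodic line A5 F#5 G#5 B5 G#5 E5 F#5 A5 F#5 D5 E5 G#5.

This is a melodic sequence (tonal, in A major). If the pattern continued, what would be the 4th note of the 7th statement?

C#5

The unit is 4 notes. Position-4 pitches of the 3 shown cells: B5, A5, G#5.
Each moves down a 2nd. Continuing: F#5 → E5 → D5 → C#5.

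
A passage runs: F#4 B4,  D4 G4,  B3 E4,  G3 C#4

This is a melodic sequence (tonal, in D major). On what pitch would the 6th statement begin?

Taking 2-note groups, the heads are F#4, D4, B3, G3: the pattern moves down a 3rd.
Continuing: E3 → C#3. Statement 6 starts on C#3.

C#3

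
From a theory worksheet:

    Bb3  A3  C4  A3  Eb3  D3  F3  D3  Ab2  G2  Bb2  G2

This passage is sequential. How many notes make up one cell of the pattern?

4

12 notes total. Splitting into 3 groups of 4:
Bb3 A3 C4 A3 | Eb3 D3 F3 D3 | Ab2 G2 Bb2 G2
That's a consistent down a 5th shift per cell, and no other grouping gives one.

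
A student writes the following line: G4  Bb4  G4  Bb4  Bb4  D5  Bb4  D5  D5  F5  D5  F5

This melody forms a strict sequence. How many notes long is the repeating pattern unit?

4

Try groups of 4 (3 cells in 12 notes):
G4 Bb4 G4 Bb4 | Bb4 D5 Bb4 D5 | D5 F5 D5 F5
Every group is a transposition up a 3rd of the one before; no shorter unit works.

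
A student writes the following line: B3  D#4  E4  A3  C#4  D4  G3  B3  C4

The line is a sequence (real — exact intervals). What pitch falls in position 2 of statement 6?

The unit is 3 notes. Position-2 pitches of the 3 shown cells: D#4, C#4, B3.
Each moves down a 2nd. Continuing: A3 → G3 → F3.

F3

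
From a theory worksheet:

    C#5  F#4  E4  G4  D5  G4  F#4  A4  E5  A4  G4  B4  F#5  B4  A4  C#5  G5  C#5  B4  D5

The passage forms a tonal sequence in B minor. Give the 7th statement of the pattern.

Unit = 4 notes; the statements start on C#5, D5, E5, F#5, G5, moving up a 2nd each time.
Continuing the starts: A5 → B5.
So cell 7 is B5 E5 D5 F#5.

B5 E5 D5 F#5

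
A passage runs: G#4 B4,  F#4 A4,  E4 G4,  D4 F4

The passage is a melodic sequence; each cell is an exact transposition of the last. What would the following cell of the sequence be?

The 2-note cells begin on G#4, F#4, E4, D4 — each down a 2nd from the last.
So cell 5 is C4 Eb4.

C4 Eb4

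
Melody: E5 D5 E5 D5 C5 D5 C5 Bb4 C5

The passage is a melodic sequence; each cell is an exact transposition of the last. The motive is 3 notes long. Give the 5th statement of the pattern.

Taking 3-note groups, the heads are E5, D5, C5: the pattern moves down a 2nd.
Continuing the starts: Bb4 → Ab4.
From Ab4 the exact shape gives Ab4 Gb4 Ab4.

Ab4 Gb4 Ab4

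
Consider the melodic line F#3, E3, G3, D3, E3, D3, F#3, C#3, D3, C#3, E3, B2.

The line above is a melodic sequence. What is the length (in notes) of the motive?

Try groups of 4 (3 cells in 12 notes):
F#3 E3 G3 D3 | E3 D3 F#3 C#3 | D3 C#3 E3 B2
Each cell is the previous one down a 2nd — so the unit is 4 notes.

4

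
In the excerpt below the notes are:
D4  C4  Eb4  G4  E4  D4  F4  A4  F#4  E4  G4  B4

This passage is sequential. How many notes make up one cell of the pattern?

4

12 notes total. Splitting into 3 groups of 4:
D4 C4 Eb4 G4 | E4 D4 F4 A4 | F#4 E4 G4 B4
That's a consistent up a 2nd shift per cell, and no other grouping gives one.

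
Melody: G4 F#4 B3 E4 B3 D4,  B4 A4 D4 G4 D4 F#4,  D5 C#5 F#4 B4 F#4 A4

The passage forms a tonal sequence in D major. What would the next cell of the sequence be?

With a 6-note motive the entries are G4, B4, D5, each up a 3rd from the previous.
Statement 4 starts on F#5 and keeps the same diatonic contour: F#5 E5 A4 D5 A4 C#5.

F#5 E5 A4 D5 A4 C#5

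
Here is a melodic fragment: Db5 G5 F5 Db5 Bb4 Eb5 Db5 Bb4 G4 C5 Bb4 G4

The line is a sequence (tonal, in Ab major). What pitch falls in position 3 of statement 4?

G4

With 4-note cells, note 3 of each statement runs F5, Db5, Bb4.
Each moves down a 3rd; the next is G4.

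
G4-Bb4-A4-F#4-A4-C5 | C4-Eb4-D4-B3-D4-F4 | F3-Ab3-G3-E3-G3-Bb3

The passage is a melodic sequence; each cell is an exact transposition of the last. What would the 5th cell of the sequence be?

With a 6-note motive the entries are G4, C4, F3, each down a 5th from the previous.
Carrying on: Bb2 → Eb2.
So cell 5 is Eb2 Gb2 F2 D2 F2 Ab2.

Eb2 Gb2 F2 D2 F2 Ab2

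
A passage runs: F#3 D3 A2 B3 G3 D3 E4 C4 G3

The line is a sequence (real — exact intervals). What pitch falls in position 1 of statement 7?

Grouping in 3s, the 1st note of each cell is F#3, B3, E4.
Carrying that up a 4th forward: A4 → D5 → G5 → C6.

C6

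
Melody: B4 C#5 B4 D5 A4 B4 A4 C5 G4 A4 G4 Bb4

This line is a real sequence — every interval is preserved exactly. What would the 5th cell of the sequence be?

With a 4-note motive the entries are B4, A4, G4, each down a 2nd from the previous.
Extending down a 2nd: F4 → Eb4.
From Eb4 the exact shape gives Eb4 F4 Eb4 Gb4.

Eb4 F4 Eb4 Gb4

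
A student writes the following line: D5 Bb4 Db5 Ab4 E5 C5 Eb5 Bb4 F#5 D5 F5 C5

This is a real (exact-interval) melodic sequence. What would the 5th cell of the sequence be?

The 4-note cells begin on D5, E5, F#5 — each up a 2nd from the last.
Extending up a 2nd: G#5 → A#5.
Statement 5 starts on A#5 and keeps the same exact contour: A#5 F#5 A5 E5.

A#5 F#5 A5 E5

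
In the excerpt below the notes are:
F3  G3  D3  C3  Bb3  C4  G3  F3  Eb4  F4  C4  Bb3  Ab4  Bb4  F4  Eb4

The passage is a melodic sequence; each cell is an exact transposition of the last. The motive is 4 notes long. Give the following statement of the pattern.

Db5 Eb5 Bb4 Ab4

Unit = 4 notes; the statements start on F3, Bb3, Eb4, Ab4, moving up a 4th each time.
Statement 5 starts on Db5 and keeps the same exact contour: Db5 Eb5 Bb4 Ab4.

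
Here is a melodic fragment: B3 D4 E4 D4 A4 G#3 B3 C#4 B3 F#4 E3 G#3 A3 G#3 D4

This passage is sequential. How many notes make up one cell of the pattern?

5

There are 15 notes; a 5-note unit gives 3 cells:
B3 D4 E4 D4 A4 | G#3 B3 C#4 B3 F#4 | E3 G#3 A3 G#3 D4
That's a consistent down a 3rd shift per cell, and no other grouping gives one.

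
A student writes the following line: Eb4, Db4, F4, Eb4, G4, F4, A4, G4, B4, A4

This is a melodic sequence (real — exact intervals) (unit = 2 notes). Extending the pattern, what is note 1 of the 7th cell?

D#5

With 2-note cells, note 1 of each statement runs Eb4, F4, G4, A4, B4.
Each moves up a 2nd. Continuing: C#5 → D#5.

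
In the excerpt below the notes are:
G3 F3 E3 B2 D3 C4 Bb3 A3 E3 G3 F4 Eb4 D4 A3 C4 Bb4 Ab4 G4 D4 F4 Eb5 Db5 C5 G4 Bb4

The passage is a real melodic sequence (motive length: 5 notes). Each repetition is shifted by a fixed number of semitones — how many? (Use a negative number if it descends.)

5

With a 5-note motive the entries are G3, C4, F4, Bb4, Eb5, each up a 4th from the previous.
G3→C4 is 60 − 55 = 5 semitones.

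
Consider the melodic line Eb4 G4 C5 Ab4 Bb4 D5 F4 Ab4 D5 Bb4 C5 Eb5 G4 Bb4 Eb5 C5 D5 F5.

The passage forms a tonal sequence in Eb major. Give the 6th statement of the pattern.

Taking 6-note groups, the heads are Eb4, F4, G4: the pattern moves up a 2nd.
Extending up a 2nd: Ab4 → Bb4 → C5.
Statement 6 starts on C5 and keeps the same diatonic contour: C5 Eb5 Ab5 F5 G5 Bb5.

C5 Eb5 Ab5 F5 G5 Bb5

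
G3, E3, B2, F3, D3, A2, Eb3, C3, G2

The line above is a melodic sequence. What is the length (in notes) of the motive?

Try groups of 3 (3 cells in 9 notes):
G3 E3 B2 | F3 D3 A2 | Eb3 C3 G2
That's a consistent down a 2nd shift per cell, and no other grouping gives one.

3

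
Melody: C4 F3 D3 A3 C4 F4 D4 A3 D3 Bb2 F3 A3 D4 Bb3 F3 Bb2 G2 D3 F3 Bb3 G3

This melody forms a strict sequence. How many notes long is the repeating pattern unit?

There are 21 notes; a 7-note unit gives 3 cells:
C4 F3 D3 A3 C4 F4 D4 | A3 D3 Bb2 F3 A3 D4 Bb3 | F3 Bb2 G2 D3 F3 Bb3 G3
Every group is a transposition down a 3rd of the one before; no shorter unit works.

7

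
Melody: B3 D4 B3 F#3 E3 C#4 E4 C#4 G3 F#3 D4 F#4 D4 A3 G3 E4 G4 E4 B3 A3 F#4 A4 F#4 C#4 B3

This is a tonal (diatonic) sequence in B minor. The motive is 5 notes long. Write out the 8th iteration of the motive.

The 5-note cells begin on B3, C#4, D4, E4, F#4 — each up a 2nd from the last.
Continuing the starts: G4 → A4 → B4.
Statement 8 starts on B4 and keeps the same diatonic contour: B4 D5 B4 F#4 E4.

B4 D5 B4 F#4 E4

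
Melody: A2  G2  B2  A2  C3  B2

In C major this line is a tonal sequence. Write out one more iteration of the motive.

Unit = 2 notes; the statements start on A2, B2, C3, moving up a 2nd each time.
So cell 4 is D3 C3.

D3 C3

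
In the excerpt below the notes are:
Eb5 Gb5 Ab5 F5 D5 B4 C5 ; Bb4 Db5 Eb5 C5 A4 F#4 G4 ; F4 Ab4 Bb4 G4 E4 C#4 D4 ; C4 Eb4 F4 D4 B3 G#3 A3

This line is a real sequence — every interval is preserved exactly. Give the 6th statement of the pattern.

Taking 7-note groups, the heads are Eb5, Bb4, F4, C4: the pattern moves down a 4th.
Extending down a 4th: G3 → D3.
Statement 6 starts on D3 and keeps the same exact contour: D3 F3 G3 E3 C#3 A#2 B2.

D3 F3 G3 E3 C#3 A#2 B2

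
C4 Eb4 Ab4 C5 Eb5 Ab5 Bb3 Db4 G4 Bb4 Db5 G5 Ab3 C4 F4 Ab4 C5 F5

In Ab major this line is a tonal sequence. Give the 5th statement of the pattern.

F3 Ab3 Db4 F4 Ab4 Db5

With a 6-note motive the entries are C4, Bb3, Ab3, each down a 2nd from the previous.
Carrying on: G3 → F3.
Statement 5 starts on F3 and keeps the same diatonic contour: F3 Ab3 Db4 F4 Ab4 Db5.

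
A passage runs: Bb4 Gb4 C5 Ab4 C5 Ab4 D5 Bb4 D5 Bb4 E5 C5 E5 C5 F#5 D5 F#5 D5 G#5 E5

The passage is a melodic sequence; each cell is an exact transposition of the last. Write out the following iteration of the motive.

The 4-note cells begin on Bb4, C5, D5, E5, F#5 — each up a 2nd from the last.
So cell 6 is G#5 E5 A#5 F#5.

G#5 E5 A#5 F#5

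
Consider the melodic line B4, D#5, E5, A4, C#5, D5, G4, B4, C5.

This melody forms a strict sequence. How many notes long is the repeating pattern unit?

3

Try groups of 3 (3 cells in 9 notes):
B4 D#5 E5 | A4 C#5 D5 | G4 B4 C5
Every group is a transposition down a 2nd of the one before; no shorter unit works.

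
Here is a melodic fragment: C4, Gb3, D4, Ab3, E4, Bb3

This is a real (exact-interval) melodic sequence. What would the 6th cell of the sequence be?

A#4 E4

With a 2-note motive the entries are C4, D4, E4, each up a 2nd from the previous.
Extending up a 2nd: F#4 → G#4 → A#4.
From A#4 the exact shape gives A#4 E4.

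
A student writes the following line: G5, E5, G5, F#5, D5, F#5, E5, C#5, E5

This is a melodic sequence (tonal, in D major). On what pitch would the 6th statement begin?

With a 3-note motive the entries are G5, F#5, E5, each down a 2nd from the previous.
Continuing: D5 → C#5 → B4. Statement 6 starts on B4.

B4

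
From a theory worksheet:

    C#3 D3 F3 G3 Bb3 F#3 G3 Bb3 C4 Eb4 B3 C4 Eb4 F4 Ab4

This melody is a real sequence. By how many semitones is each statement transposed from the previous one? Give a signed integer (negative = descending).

Unit = 5 notes; the statements start on C#3, F#3, B3, moving up a 4th each time.
C#3 to F#3 spans +5 semitones.

5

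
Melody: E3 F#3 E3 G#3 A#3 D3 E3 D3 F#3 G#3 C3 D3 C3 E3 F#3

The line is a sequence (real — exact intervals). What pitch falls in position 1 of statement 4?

Grouping in 5s, the 1st note of each cell is E3, D3, C3.
One more down a 2nd gives Bb2.

Bb2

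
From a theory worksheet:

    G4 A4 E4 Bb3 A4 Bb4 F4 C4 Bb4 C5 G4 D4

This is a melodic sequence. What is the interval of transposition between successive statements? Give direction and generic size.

up a 2nd

With a 4-note motive the entries are G4, A4, Bb4, each up a 2nd from the previous.
G4 to A4 is up a 2nd.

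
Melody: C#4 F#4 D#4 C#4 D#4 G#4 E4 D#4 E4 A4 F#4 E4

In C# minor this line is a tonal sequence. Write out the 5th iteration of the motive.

G#4 C#5 A4 G#4

Taking 4-note groups, the heads are C#4, D#4, E4: the pattern moves up a 2nd.
Extending up a 2nd: F#4 → G#4.
Statement 5 starts on G#4 and keeps the same diatonic contour: G#4 C#5 A4 G#4.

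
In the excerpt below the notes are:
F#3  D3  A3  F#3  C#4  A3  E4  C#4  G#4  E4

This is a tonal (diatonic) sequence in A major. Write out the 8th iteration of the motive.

F#5 D5

The 2-note cells begin on F#3, A3, C#4, E4, G#4 — each up a 3rd from the last.
Extending up a 3rd: B4 → D5 → F#5.
From F#5 the diatonic shape gives F#5 D5.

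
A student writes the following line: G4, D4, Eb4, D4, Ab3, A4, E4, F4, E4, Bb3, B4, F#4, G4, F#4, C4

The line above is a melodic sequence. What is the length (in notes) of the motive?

5

Try groups of 5 (3 cells in 15 notes):
G4 D4 Eb4 D4 Ab3 | A4 E4 F4 E4 Bb3 | B4 F#4 G4 F#4 C4
Every group is a transposition up a 2nd of the one before; no shorter unit works.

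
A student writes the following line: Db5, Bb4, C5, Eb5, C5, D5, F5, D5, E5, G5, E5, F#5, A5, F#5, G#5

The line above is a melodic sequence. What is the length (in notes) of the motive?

15 notes total. Splitting into 5 groups of 3:
Db5 Bb4 C5 | Eb5 C5 D5 | F5 D5 E5 | G5 E5 F#5 | A5 F#5 G#5
Each cell is the previous one up a 2nd — so the unit is 3 notes.

3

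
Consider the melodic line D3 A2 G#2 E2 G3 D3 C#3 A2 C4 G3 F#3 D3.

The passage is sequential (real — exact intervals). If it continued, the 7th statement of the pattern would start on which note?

Ab5

Unit = 4 notes; the statements start on D3, G3, C4, moving up a 4th each time.
Continuing: F4 → Bb4 → Eb5 → Ab5. Statement 7 starts on Ab5.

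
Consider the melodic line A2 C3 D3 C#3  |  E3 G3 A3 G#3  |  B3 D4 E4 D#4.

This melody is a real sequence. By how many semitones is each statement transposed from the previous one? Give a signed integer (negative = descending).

Taking 4-note groups, the heads are A2, E3, B3: the pattern moves up a 5th.
A2→E3 is 52 − 45 = 7 semitones.

7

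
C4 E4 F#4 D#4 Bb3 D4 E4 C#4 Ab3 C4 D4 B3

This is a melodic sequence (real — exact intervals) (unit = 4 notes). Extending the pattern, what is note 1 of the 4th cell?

Gb3

The unit is 4 notes. Position-1 pitches of the 3 shown cells: C4, Bb3, Ab3.
One more down a 2nd gives Gb3.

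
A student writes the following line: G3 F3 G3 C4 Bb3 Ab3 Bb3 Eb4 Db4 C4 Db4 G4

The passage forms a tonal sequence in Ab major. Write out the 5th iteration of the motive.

Ab4 G4 Ab4 Db5

The 4-note cells begin on G3, Bb3, Db4 — each up a 3rd from the last.
Extending up a 3rd: F4 → Ab4.
So cell 5 is Ab4 G4 Ab4 Db5.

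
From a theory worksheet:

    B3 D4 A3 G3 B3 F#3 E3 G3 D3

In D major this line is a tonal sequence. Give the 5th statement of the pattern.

Taking 3-note groups, the heads are B3, G3, E3: the pattern moves down a 3rd.
Continuing the starts: C#3 → A2.
So cell 5 is A2 C#3 G2.

A2 C#3 G2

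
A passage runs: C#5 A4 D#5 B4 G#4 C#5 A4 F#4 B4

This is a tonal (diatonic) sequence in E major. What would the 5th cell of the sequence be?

F#4 D#4 G#4

The 3-note cells begin on C#5, B4, A4 — each down a 2nd from the last.
Carrying on: G#4 → F#4.
So cell 5 is F#4 D#4 G#4.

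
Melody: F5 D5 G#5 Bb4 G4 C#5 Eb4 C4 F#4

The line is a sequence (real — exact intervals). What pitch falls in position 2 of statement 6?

The unit is 3 notes. Position-2 pitches of the 3 shown cells: D5, G4, C4.
Each moves down a 5th. Continuing: F3 → Bb2 → Eb2.

Eb2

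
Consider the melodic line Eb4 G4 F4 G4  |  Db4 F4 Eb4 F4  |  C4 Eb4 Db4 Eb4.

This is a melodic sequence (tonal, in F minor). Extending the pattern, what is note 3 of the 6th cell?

Ab3

Grouping in 4s, the 3rd note of each cell is F4, Eb4, Db4.
Carrying that down a 2nd forward: C4 → Bb3 → Ab3.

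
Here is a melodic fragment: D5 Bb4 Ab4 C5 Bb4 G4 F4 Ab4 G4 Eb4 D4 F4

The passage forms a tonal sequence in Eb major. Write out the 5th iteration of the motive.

C4 Ab3 G3 Bb3

With a 4-note motive the entries are D5, Bb4, G4, each down a 3rd from the previous.
Continuing the starts: Eb4 → C4.
So cell 5 is C4 Ab3 G3 Bb3.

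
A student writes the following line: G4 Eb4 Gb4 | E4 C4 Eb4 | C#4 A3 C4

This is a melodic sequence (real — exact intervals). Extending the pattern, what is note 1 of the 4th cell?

Grouping in 3s, the 1st note of each cell is G4, E4, C#4.
One more down a 3rd gives A#3.

A#3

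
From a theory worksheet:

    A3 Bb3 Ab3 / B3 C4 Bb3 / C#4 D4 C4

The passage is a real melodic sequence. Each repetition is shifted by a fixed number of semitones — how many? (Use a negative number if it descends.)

2

With a 3-note motive the entries are A3, B3, C#4, each up a 2nd from the previous.
Counting half-steps from A3 to B3: 2.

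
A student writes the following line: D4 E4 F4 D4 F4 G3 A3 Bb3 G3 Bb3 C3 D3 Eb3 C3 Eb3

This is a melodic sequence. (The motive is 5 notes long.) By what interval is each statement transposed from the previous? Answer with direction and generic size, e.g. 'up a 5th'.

down a 5th

Taking 5-note groups, the heads are D4, G3, C3: the pattern moves down a 5th.
From D4 to G3: down a 5th.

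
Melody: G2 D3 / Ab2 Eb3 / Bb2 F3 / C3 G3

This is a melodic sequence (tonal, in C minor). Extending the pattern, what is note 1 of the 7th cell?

The unit is 2 notes. Position-1 pitches of the 4 shown cells: G2, Ab2, Bb2, C3.
Extending up a 2nd: D3 → Eb3 → F3.

F3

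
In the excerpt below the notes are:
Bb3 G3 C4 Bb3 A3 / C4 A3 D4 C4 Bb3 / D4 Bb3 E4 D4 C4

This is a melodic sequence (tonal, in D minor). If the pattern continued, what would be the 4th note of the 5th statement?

F4

Grouping in 5s, the 4th note of each cell is Bb3, C4, D4.
Carrying that up a 2nd forward: E4 → F4.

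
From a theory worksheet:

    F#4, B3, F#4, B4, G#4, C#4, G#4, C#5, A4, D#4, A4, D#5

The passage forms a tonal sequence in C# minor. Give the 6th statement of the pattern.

The 4-note cells begin on F#4, G#4, A4 — each up a 2nd from the last.
Continuing the starts: B4 → C#5 → D#5.
Statement 6 starts on D#5 and keeps the same diatonic contour: D#5 G#4 D#5 G#5.

D#5 G#4 D#5 G#5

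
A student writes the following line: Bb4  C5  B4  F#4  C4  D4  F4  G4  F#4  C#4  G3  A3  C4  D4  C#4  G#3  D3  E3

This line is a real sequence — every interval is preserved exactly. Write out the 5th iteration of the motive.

Unit = 6 notes; the statements start on Bb4, F4, C4, moving down a 4th each time.
Continuing the starts: G3 → D3.
Statement 5 starts on D3 and keeps the same exact contour: D3 E3 D#3 A#2 E2 F#2.

D3 E3 D#3 A#2 E2 F#2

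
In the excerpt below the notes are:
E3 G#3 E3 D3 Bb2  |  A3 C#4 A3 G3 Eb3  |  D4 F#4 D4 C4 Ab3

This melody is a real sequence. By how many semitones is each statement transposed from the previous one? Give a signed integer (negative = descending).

5

Taking 5-note groups, the heads are E3, A3, D4: the pattern moves up a 4th.
Counting half-steps from E3 to A3: 5.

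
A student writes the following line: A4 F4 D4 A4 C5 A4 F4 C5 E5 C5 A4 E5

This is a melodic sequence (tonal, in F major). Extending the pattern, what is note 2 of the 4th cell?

The unit is 4 notes. Position-2 pitches of the 3 shown cells: F4, A4, C5.
One more up a 3rd gives E5.

E5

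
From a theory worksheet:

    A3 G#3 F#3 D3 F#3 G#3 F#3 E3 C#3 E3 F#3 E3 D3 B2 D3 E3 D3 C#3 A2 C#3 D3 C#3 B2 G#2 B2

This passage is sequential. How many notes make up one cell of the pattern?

25 notes total. Splitting into 5 groups of 5:
A3 G#3 F#3 D3 F#3 | G#3 F#3 E3 C#3 E3 | F#3 E3 D3 B2 D3 | E3 D3 C#3 A2 C#3 | D3 C#3 B2 G#2 B2
That's a consistent down a 2nd shift per cell, and no other grouping gives one.

5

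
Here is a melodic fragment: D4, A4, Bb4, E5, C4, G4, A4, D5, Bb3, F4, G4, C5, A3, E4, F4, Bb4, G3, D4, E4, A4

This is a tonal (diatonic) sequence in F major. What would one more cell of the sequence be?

F3 C4 D4 G4

The 4-note cells begin on D4, C4, Bb3, A3, G3 — each down a 2nd from the last.
So cell 6 is F3 C4 D4 G4.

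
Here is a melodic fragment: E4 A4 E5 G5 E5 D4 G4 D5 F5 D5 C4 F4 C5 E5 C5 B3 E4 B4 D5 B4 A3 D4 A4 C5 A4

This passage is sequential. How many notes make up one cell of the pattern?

There are 25 notes; a 5-note unit gives 5 cells:
E4 A4 E5 G5 E5 | D4 G4 D5 F5 D5 | C4 F4 C5 E5 C5 | B3 E4 B4 D5 B4 | A3 D4 A4 C5 A4
That's a consistent down a 2nd shift per cell, and no other grouping gives one.

5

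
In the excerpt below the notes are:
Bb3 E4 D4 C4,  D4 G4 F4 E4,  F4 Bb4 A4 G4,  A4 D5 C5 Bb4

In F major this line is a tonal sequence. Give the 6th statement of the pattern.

E5 A5 G5 F5

Unit = 4 notes; the statements start on Bb3, D4, F4, A4, moving up a 3rd each time.
Extending up a 3rd: C5 → E5.
From E5 the diatonic shape gives E5 A5 G5 F5.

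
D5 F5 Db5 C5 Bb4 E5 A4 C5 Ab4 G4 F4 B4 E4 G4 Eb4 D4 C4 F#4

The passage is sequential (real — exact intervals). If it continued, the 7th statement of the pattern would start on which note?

G#2

With a 6-note motive the entries are D5, A4, E4, each down a 4th from the previous.
Extending the heads down a 4th: B3 → F#3 → C#3 → G#2.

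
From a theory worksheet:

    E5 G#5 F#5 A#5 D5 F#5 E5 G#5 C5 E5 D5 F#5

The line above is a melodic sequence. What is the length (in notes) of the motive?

4

Try groups of 4 (3 cells in 12 notes):
E5 G#5 F#5 A#5 | D5 F#5 E5 G#5 | C5 E5 D5 F#5
Every group is a transposition down a 2nd of the one before; no shorter unit works.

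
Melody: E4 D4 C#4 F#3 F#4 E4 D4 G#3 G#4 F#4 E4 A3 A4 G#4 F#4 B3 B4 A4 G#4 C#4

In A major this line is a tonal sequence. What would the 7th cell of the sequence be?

D5 C#5 B4 E4

Taking 4-note groups, the heads are E4, F#4, G#4, A4, B4: the pattern moves up a 2nd.
Continuing the starts: C#5 → D5.
Statement 7 starts on D5 and keeps the same diatonic contour: D5 C#5 B4 E4.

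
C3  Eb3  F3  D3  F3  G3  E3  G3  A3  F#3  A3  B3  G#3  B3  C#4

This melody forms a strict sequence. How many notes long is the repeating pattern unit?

There are 15 notes; a 3-note unit gives 5 cells:
C3 Eb3 F3 | D3 F3 G3 | E3 G3 A3 | F#3 A3 B3 | G#3 B3 C#4
Every group is a transposition up a 2nd of the one before; no shorter unit works.

3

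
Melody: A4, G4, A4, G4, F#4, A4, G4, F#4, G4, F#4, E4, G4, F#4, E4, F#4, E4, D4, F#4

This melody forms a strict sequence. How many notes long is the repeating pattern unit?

Try groups of 6 (3 cells in 18 notes):
A4 G4 A4 G4 F#4 A4 | G4 F#4 G4 F#4 E4 G4 | F#4 E4 F#4 E4 D4 F#4
Every group is a transposition down a 2nd of the one before; no shorter unit works.

6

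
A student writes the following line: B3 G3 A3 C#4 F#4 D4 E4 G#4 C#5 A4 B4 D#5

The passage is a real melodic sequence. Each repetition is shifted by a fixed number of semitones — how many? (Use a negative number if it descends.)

With a 4-note motive the entries are B3, F#4, C#5, each up a 5th from the previous.
B3→F#4 is 66 − 59 = 7 semitones.

7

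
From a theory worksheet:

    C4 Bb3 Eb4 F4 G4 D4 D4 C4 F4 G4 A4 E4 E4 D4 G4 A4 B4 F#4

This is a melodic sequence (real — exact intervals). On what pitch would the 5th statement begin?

G#4

Taking 6-note groups, the heads are C4, D4, E4: the pattern moves up a 2nd.
Extending the heads up a 2nd: F#4 → G#4.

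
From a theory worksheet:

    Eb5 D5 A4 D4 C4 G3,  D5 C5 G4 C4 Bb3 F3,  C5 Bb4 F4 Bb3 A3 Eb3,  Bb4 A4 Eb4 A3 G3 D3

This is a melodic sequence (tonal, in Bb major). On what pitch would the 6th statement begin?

Unit = 6 notes; the statements start on Eb5, D5, C5, Bb4, moving down a 2nd each time.
Extending the heads down a 2nd: A4 → G4.

G4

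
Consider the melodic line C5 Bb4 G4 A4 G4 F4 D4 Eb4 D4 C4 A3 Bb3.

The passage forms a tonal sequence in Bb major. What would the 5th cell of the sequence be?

Eb3 D3 Bb2 C3

The 4-note cells begin on C5, G4, D4 — each down a 4th from the last.
Continuing the starts: A3 → Eb3.
Statement 5 starts on Eb3 and keeps the same diatonic contour: Eb3 D3 Bb2 C3.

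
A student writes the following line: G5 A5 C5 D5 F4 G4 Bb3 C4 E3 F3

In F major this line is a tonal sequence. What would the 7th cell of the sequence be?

D2 E2

Taking 2-note groups, the heads are G5, C5, F4, Bb3, E3: the pattern moves down a 5th.
Continuing the starts: A2 → D2.
So cell 7 is D2 E2.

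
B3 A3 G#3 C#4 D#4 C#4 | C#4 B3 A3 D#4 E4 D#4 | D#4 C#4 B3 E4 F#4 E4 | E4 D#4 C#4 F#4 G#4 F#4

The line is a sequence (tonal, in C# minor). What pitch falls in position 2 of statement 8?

With 6-note cells, note 2 of each statement runs A3, B3, C#4, D#4.
Extending up a 2nd: E4 → F#4 → G#4 → A4.

A4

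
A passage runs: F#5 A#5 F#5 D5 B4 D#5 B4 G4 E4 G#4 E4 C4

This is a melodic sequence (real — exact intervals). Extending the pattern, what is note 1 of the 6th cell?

Grouping in 4s, the 1st note of each cell is F#5, B4, E4.
Extending down a 5th: A3 → D3 → G2.

G2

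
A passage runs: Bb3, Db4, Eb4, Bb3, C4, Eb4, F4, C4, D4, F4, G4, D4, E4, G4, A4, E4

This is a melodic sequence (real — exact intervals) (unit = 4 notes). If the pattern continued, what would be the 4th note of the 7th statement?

A#4

With 4-note cells, note 4 of each statement runs Bb3, C4, D4, E4.
Carrying that up a 2nd forward: F#4 → G#4 → A#4.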